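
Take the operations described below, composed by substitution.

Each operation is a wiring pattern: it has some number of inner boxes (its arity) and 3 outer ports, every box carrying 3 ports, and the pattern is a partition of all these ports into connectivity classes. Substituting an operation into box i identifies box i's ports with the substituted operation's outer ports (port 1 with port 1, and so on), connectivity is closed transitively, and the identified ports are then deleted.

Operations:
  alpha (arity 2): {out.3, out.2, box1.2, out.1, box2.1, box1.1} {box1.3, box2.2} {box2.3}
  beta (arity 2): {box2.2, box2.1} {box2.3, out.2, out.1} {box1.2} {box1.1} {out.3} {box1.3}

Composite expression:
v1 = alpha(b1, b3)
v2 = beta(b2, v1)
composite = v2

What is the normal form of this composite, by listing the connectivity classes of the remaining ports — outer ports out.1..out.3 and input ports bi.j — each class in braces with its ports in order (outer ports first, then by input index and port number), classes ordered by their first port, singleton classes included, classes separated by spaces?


{out.1, out.2, b1.1, b1.2, b3.1} {out.3} {b1.3, b3.2} {b2.1} {b2.2} {b2.3} {b3.3}

After gluing at beta, chains via deleted ports link the b-ports.
the subtree at alpha composes to {out.1, out.2, out.3, b1.1, b1.2, b3.1} {b1.3, b3.2} {b3.3} on (b1, b3); out.j = own outer ports
the subtree at beta composes to {out.1, out.2, b1.1, b1.2, b3.1} {out.3} {b1.3, b3.2} {b2.1} {b2.2} {b2.3} {b3.3} on (b2, b1, b3); out.j = own outer ports


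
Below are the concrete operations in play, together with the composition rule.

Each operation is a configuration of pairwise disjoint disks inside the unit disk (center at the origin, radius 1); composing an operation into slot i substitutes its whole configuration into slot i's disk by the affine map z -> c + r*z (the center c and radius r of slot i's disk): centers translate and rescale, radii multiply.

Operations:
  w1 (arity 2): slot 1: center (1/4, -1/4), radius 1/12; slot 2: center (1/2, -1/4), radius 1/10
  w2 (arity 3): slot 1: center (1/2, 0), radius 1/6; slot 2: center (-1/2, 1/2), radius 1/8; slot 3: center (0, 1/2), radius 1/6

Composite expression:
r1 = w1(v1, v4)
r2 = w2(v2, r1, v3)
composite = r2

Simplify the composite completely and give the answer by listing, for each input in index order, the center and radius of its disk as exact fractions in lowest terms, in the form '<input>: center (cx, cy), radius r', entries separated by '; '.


v1: center (-15/32, 15/32), radius 1/96; v2: center (1/2, 0), radius 1/6; v3: center (0, 1/2), radius 1/6; v4: center (-7/16, 15/32), radius 1/80

Below w2, radii multiply path by path; the v-disk centers shift.
input v2: composing its 1 substitution step yields center (1/2, 0), radius 1/6
input v1: composing its 2 substitution steps yields center (-15/32, 15/32), radius 1/96
input v4: composing its 2 substitution steps yields center (-7/16, 15/32), radius 1/80
input v3: composing its 1 substitution step yields center (0, 1/2), radius 1/6


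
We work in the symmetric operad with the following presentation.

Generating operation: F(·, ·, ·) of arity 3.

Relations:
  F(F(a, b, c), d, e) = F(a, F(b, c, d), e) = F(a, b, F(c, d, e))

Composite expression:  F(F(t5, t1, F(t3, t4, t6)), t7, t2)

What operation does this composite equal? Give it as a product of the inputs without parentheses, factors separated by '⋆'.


t5 ⋆ t1 ⋆ t3 ⋆ t4 ⋆ t6 ⋆ t7 ⋆ t2

Under associativity of F, the answer is the t's in reading order.
F(t3, t4, t6) linearizes to t3 ⋆ t4 ⋆ t6
F(t5, t1, F(t3, t4, t6)) linearizes to t5 ⋆ t1 ⋆ t3 ⋆ t4 ⋆ t6
F(F(t5, t1, F(t3, t4, t6)), t7, t2) linearizes to t5 ⋆ t1 ⋆ t3 ⋆ t4 ⋆ t6 ⋆ t7 ⋆ t2


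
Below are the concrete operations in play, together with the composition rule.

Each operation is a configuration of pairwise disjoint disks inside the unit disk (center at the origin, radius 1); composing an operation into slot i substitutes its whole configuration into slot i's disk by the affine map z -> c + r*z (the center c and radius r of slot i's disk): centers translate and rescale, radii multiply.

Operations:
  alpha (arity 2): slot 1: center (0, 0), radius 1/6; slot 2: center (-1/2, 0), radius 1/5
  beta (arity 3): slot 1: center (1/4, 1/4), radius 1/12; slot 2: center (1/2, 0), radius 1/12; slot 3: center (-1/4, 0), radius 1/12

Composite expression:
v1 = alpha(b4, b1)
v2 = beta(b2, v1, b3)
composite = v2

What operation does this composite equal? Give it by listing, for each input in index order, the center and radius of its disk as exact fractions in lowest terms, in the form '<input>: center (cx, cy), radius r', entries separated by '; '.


b1: center (11/24, 0), radius 1/60; b2: center (1/4, 1/4), radius 1/12; b3: center (-1/4, 0), radius 1/12; b4: center (1/2, 0), radius 1/72


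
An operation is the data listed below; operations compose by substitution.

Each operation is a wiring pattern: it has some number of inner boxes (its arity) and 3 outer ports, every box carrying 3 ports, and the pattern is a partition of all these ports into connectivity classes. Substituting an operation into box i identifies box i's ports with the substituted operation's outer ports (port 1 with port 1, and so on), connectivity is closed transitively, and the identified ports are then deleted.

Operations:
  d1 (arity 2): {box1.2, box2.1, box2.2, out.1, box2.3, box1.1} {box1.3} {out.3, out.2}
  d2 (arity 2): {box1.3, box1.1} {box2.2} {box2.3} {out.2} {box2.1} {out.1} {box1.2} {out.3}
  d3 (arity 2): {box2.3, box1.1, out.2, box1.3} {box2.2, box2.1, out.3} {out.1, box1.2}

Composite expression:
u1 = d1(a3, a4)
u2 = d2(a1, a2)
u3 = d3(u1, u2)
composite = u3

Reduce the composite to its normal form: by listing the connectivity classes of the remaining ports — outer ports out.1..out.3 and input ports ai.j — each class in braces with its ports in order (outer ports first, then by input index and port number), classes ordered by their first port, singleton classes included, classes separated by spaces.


{out.1, out.2, a3.1, a3.2, a4.1, a4.2, a4.3} {out.3} {a1.1, a1.3} {a1.2} {a2.1} {a2.2} {a2.3} {a3.3}

Substituting into d3 glues patterns; closure does the rest.
composing d1 on (a3, a4), with out.j its own outer ports: {out.1, a3.1, a3.2, a4.1, a4.2, a4.3} {out.2, out.3} {a3.3}
composing d2 on (a1, a2), with out.j its own outer ports: {out.1} {out.2} {out.3} {a1.1, a1.3} {a1.2} {a2.1} {a2.2} {a2.3}
composing d3 on (a3, a4, a1, a2), with out.j its own outer ports: {out.1, out.2, a3.1, a3.2, a4.1, a4.2, a4.3} {out.3} {a1.1, a1.3} {a1.2} {a2.1} {a2.2} {a2.3} {a3.3}


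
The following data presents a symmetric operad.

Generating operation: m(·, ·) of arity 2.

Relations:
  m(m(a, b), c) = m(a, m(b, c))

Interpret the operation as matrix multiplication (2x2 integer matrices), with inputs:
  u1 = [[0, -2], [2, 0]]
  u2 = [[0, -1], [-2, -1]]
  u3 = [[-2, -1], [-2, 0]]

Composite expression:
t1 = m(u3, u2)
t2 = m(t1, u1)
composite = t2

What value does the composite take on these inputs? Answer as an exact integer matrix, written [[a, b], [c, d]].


m(u3, u2) = [[2, 3], [0, 2]]
m(m(u3, u2), u1) = [[6, -4], [4, 0]]

[[6, -4], [4, 0]]


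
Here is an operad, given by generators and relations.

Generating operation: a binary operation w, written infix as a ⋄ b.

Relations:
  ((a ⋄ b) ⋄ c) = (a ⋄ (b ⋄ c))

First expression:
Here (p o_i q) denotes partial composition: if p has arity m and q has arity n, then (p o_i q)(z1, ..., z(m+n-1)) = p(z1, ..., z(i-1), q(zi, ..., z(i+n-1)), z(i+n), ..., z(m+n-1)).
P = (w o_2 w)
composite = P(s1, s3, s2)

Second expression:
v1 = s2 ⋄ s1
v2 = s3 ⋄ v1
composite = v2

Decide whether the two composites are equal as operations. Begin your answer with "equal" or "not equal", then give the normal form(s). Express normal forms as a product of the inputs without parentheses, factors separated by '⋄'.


not equal; the first gives s1 ⋄ s3 ⋄ s2 and the second s3 ⋄ s2 ⋄ s1

The first composite normalizes to s1 ⋄ s3 ⋄ s2
The second composite normalizes to s3 ⋄ s2 ⋄ s1
Different reductions; not equal.


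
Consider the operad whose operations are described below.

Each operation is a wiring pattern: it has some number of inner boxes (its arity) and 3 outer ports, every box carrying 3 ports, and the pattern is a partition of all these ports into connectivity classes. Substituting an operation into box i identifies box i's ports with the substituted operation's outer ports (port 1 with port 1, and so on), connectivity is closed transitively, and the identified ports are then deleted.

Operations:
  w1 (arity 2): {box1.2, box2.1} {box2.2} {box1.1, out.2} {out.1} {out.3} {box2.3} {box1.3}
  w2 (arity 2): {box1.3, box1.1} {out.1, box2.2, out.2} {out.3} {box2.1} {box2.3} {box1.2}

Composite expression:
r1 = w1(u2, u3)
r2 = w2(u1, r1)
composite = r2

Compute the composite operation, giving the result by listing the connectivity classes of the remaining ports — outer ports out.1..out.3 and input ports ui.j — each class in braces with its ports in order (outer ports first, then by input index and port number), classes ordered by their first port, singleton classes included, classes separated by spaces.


{out.1, out.2, u2.1} {out.3} {u1.1, u1.3} {u1.2} {u2.2, u3.1} {u2.3} {u3.2} {u3.3}

After gluing at w2, chains via deleted ports link the u-ports.
composing w1 on (u2, u3), with out.j its own outer ports: {out.1} {out.2, u2.1} {out.3} {u2.2, u3.1} {u2.3} {u3.2} {u3.3}
composing w2 on (u1, u2, u3), with out.j its own outer ports: {out.1, out.2, u2.1} {out.3} {u1.1, u1.3} {u1.2} {u2.2, u3.1} {u2.3} {u3.2} {u3.3}


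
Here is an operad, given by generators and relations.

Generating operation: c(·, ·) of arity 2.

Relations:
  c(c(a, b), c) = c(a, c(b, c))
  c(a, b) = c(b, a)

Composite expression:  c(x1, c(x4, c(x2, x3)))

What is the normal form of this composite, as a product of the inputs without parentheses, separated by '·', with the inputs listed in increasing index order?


With c associative and commutative, the x-input set is all that matters.
c(x2, x3) linearizes to x2 · x3
c(x4, c(x2, x3)) linearizes to x4 · x2 · x3
c(x1, c(x4, c(x2, x3))) linearizes to x1 · x4 · x2 · x3
the factors in increasing index order: x1 · x2 · x3 · x4

x1 · x2 · x3 · x4


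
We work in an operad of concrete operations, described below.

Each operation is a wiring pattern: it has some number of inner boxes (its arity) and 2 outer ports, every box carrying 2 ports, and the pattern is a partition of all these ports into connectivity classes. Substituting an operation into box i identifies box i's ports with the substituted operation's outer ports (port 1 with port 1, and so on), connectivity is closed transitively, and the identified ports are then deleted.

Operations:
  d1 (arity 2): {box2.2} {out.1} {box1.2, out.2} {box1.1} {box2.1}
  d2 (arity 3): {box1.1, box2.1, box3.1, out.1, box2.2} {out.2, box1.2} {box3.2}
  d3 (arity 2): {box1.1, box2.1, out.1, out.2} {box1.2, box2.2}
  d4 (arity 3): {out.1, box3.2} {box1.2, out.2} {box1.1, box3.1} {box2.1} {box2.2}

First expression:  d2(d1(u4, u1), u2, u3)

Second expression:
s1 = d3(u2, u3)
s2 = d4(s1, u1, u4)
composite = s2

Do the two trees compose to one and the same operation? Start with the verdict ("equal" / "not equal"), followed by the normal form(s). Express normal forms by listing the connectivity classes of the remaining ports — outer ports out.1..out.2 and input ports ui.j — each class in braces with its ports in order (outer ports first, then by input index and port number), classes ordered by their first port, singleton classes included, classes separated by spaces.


The first composite normalizes to {out.1, u2.1, u2.2, u3.1} {out.2, u4.2} {u1.1} {u1.2} {u3.2} {u4.1}
The second composite normalizes to {out.1, u4.2} {out.2, u2.1, u3.1, u4.1} {u1.1} {u1.2} {u2.2, u3.2}
Distinct normal forms: not equal.

not equal: they reduce to {out.1, u2.1, u2.2, u3.1} {out.2, u4.2} {u1.1} {u1.2} {u3.2} {u4.1} and {out.1, u4.2} {out.2, u2.1, u3.1, u4.1} {u1.1} {u1.2} {u2.2, u3.2}


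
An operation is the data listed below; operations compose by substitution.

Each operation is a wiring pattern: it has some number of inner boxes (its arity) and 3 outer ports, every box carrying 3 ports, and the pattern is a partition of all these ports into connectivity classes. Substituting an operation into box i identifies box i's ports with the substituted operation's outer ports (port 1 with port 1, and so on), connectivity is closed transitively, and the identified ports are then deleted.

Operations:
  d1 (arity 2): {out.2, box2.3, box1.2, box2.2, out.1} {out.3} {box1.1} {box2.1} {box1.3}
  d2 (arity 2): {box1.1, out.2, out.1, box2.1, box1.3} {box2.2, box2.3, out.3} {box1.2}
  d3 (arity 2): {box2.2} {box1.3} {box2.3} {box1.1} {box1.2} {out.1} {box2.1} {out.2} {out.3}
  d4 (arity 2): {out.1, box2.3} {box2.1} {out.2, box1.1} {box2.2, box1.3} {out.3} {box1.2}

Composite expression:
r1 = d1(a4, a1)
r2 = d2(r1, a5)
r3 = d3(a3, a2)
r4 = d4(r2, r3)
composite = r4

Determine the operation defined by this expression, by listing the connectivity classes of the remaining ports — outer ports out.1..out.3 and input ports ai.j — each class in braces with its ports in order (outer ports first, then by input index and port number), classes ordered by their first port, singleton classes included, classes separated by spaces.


{out.1} {out.2, a1.2, a1.3, a4.2, a5.1} {out.3} {a1.1} {a2.1} {a2.2} {a2.3} {a3.1} {a3.2} {a3.3} {a4.1} {a4.3} {a5.2, a5.3}

After gluing at d4, chains via deleted ports link the a-ports.
after d1, the pattern on (a4, a1) reads {out.1, out.2, a1.2, a1.3, a4.2} {out.3} {a1.1} {a4.1} {a4.3} (out.j = its outer ports)
after d2, the pattern on (a4, a1, a5) reads {out.1, out.2, a1.2, a1.3, a4.2, a5.1} {out.3, a5.2, a5.3} {a1.1} {a4.1} {a4.3} (out.j = its outer ports)
after d3, the pattern on (a3, a2) reads {out.1} {out.2} {out.3} {a2.1} {a2.2} {a2.3} {a3.1} {a3.2} {a3.3} (out.j = its outer ports)
after d4, the pattern on (a4, a1, a5, a3, a2) reads {out.1} {out.2, a1.2, a1.3, a4.2, a5.1} {out.3} {a1.1} {a2.1} {a2.2} {a2.3} {a3.1} {a3.2} {a3.3} {a4.1} {a4.3} {a5.2, a5.3} (out.j = its outer ports)


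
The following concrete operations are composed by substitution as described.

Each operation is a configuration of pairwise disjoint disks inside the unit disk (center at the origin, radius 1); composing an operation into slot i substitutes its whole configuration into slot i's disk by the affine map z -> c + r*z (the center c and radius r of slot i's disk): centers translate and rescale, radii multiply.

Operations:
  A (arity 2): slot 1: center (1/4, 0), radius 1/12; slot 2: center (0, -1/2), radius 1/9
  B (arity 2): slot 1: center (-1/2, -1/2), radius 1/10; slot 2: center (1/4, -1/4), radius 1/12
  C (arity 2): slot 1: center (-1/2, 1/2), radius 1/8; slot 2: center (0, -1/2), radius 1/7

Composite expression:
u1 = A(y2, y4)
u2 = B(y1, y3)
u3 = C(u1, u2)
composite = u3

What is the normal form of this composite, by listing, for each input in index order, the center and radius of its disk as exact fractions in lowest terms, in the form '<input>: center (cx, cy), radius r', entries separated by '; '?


y1: center (-1/14, -4/7), radius 1/70; y2: center (-15/32, 1/2), radius 1/96; y3: center (1/28, -15/28), radius 1/84; y4: center (-1/2, 7/16), radius 1/72


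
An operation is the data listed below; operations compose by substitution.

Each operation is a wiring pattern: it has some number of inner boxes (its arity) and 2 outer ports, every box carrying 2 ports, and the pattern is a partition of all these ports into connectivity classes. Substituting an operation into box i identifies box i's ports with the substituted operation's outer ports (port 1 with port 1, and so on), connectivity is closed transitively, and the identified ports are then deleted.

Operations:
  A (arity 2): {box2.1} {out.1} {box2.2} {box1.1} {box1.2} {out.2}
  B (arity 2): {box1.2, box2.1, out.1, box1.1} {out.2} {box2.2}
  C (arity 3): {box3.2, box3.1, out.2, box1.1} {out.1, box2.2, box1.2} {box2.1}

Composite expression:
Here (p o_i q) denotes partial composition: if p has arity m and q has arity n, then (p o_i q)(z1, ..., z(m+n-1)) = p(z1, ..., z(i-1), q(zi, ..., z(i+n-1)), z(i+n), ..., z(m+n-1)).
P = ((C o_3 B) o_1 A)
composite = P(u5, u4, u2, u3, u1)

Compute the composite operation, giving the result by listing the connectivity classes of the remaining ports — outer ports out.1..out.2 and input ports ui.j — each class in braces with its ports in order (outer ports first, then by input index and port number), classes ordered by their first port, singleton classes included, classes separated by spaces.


Connectivity passes through glued C-boundaries; trace each wire chain.
through A, on inputs (u5, u4): {out.1} {out.2} {u4.1} {u4.2} {u5.1} {u5.2} (out.j = stage outer ports)
through B, on inputs (u3, u1): {out.1, u1.1, u3.1, u3.2} {out.2} {u1.2} (out.j = stage outer ports)
through C, on inputs (u5, u4, u2, u3, u1): {out.1, u2.2} {out.2, u1.1, u3.1, u3.2} {u1.2} {u2.1} {u4.1} {u4.2} {u5.1} {u5.2} (out.j = stage outer ports)

{out.1, u2.2} {out.2, u1.1, u3.1, u3.2} {u1.2} {u2.1} {u4.1} {u4.2} {u5.1} {u5.2}


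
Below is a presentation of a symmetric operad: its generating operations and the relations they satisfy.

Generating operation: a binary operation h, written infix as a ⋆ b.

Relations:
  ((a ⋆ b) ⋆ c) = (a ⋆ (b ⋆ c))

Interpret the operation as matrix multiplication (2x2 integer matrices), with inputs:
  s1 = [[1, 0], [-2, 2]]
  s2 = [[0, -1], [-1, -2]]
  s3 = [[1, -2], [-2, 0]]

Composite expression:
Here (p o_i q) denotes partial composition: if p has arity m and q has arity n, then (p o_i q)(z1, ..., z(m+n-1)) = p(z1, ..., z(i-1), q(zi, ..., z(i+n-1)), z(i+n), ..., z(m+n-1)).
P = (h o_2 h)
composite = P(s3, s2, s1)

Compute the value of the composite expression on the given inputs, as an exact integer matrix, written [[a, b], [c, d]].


(s2 ⋆ s1) = [[2, -2], [3, -4]]
(s3 ⋆ (s2 ⋆ s1)) = [[-4, 6], [-4, 4]]

[[-4, 6], [-4, 4]]


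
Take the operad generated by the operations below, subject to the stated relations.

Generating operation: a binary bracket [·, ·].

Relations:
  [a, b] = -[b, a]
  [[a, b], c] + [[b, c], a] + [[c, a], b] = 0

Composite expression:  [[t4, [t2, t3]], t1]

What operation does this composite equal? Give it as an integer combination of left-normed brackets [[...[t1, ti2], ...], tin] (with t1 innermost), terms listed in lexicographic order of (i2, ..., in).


Skip Jacobi rewriting: expand, keep t1-initial words, read off terms.
Composite bracket: [[t4, [t2, t3]], t1]
Under [a, b] = ab - ba we get 8 signed associative words (2^3 = 8).
Keep just the words that open with t1:
  word t1t2t3t4 has sign +1, contributing +[[[t1, t2], t3], t4]
  word t1t3t2t4 has sign -1, contributing -[[[t1, t3], t2], t4]
  word t1t4t2t3 has sign -1, contributing -[[[t1, t4], t2], t3]
  word t1t4t3t2 has sign +1, contributing +[[[t1, t4], t3], t2]

[[[t1, t2], t3], t4] - [[[t1, t3], t2], t4] - [[[t1, t4], t2], t3] + [[[t1, t4], t3], t2]


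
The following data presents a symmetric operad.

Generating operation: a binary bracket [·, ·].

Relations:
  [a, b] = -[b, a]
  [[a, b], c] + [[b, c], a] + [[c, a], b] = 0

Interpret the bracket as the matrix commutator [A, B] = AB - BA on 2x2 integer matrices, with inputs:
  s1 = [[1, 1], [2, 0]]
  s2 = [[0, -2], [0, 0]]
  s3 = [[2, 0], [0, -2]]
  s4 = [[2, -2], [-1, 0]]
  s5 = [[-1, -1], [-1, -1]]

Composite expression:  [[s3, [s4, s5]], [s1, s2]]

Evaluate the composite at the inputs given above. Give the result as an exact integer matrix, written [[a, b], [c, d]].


[[-16, 64], [-64, 16]]

[s4, s5] = [[1, -2], [2, -1]]
[s3, [s4, s5]] = [[0, -8], [-8, 0]]
[s1, s2] = [[4, -2], [0, -4]]
[[s3, [s4, s5]], [s1, s2]] = [[-16, 64], [-64, 16]]


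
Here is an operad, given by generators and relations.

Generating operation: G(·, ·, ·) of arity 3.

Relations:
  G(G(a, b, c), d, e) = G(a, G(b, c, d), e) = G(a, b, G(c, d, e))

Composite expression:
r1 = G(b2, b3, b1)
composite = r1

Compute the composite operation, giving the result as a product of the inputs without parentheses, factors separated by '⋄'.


The G-tree's shape is irrelevant; the b-reading-order decides.
G(b2, b3, b1) spells out as b2 ⋄ b3 ⋄ b1

b2 ⋄ b3 ⋄ b1


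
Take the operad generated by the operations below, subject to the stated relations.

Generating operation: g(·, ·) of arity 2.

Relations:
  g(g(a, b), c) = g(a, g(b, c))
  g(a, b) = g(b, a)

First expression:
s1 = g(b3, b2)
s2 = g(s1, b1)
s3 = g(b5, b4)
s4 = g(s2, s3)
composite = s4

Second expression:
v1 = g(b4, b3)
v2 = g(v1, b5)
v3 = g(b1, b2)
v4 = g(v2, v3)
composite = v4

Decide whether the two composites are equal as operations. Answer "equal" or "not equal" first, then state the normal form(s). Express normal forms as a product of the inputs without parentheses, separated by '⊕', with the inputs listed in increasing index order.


The first expression, normalized: b1 ⊕ b2 ⊕ b3 ⊕ b4 ⊕ b5
The second expression, normalized: b1 ⊕ b2 ⊕ b3 ⊕ b4 ⊕ b5
Identical normal forms: equal.

equal; both compose to b1 ⊕ b2 ⊕ b3 ⊕ b4 ⊕ b5


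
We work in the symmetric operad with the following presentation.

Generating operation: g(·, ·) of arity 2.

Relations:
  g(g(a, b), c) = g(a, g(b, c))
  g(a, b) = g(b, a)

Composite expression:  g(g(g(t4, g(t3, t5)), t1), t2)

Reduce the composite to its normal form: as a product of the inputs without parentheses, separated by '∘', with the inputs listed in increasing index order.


t1 ∘ t2 ∘ t3 ∘ t4 ∘ t5

Shape and order are irrelevant to g; the t-input set decides.
g(t3, t5) flattens to t3 ∘ t5
g(t4, g(t3, t5)) flattens to t4 ∘ t3 ∘ t5
g(g(t4, g(t3, t5)), t1) flattens to t4 ∘ t3 ∘ t5 ∘ t1
g(g(g(t4, g(t3, t5)), t1), t2) flattens to t4 ∘ t3 ∘ t5 ∘ t1 ∘ t2
putting the inputs in ascending order: t1 ∘ t2 ∘ t3 ∘ t4 ∘ t5


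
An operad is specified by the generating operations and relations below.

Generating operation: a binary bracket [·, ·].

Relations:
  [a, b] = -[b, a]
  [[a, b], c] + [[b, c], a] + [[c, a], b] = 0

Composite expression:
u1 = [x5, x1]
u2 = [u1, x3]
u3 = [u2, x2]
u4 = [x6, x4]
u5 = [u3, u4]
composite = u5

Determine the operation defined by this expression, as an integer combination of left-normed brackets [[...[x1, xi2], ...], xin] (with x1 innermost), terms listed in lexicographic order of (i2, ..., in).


Expand each bracket as ab - ba; the x1-initial words give the coefficients.
Composite bracket: [[[[x5, x1], x3], x2], [x6, x4]]
Under [a, b] = ab - ba we get 32 signed associative words (2^5 = 32).
Words beginning with x1 determine it all:
  from x1x5x3x2x4x6, sign +1: term +[[[[[x1, x5], x3], x2], x4], x6]
  from x1x5x3x2x6x4, sign -1: term -[[[[[x1, x5], x3], x2], x6], x4]

[[[[[x1, x5], x3], x2], x4], x6] - [[[[[x1, x5], x3], x2], x6], x4]


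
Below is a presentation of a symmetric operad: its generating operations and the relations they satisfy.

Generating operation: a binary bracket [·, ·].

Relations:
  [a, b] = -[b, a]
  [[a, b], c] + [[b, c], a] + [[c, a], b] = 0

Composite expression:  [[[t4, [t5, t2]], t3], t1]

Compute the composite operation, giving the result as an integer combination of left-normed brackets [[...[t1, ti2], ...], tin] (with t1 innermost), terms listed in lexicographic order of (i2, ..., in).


-[[[[t1, t2], t5], t4], t3] + [[[[t1, t3], t2], t5], t4] - [[[[t1, t3], t4], t2], t5] + [[[[t1, t3], t4], t5], t2] - [[[[t1, t3], t5], t2], t4] + [[[[t1, t4], t2], t5], t3] - [[[[t1, t4], t5], t2], t3] + [[[[t1, t5], t2], t4], t3]

Skip Jacobi rewriting: expand, keep t1-initial words, read off terms.
Composite bracket: [[[t4, [t5, t2]], t3], t1]
Expanding via [a, b] = ab - ba: 16 signed words (2^4 = 16).
Only words starting with t1 matter:
  from t1t2t5t4t3, sign -1: term -[[[[t1, t2], t5], t4], t3]
  from t1t3t2t5t4, sign +1: term +[[[[t1, t3], t2], t5], t4]
  from t1t3t4t2t5, sign -1: term -[[[[t1, t3], t4], t2], t5]
  from t1t3t4t5t2, sign +1: term +[[[[t1, t3], t4], t5], t2]
  from t1t3t5t2t4, sign -1: term -[[[[t1, t3], t5], t2], t4]
  from t1t4t2t5t3, sign +1: term +[[[[t1, t4], t2], t5], t3]
  from t1t4t5t2t3, sign -1: term -[[[[t1, t4], t5], t2], t3]
  from t1t5t2t4t3, sign +1: term +[[[[t1, t5], t2], t4], t3]


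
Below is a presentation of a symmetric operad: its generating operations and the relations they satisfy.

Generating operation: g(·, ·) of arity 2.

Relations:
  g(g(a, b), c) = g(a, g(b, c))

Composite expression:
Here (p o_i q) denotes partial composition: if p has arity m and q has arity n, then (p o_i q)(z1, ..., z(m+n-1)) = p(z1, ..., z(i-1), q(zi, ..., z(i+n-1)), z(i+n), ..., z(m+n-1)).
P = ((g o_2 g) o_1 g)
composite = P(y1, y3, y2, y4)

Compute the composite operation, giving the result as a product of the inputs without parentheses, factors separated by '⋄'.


y1 ⋄ y3 ⋄ y2 ⋄ y4

Under associativity of g, the answer is the y's in reading order.
g(y1, y3) reduces to y1 ⋄ y3
g(y2, y4) reduces to y2 ⋄ y4
g(g(y1, y3), g(y2, y4)) reduces to y1 ⋄ y3 ⋄ y2 ⋄ y4


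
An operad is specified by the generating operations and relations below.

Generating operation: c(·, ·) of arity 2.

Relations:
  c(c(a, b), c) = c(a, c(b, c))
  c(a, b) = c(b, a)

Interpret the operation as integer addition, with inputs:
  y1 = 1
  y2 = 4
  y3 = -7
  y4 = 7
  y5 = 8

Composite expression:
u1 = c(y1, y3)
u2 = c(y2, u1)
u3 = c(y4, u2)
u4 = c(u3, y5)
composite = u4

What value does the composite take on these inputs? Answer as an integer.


13

c(y1, y3) = -6
c(y2, c(y1, y3)) = -2
c(y4, c(y2, c(y1, y3))) = 5
c(c(y4, c(y2, c(y1, y3))), y5) = 13


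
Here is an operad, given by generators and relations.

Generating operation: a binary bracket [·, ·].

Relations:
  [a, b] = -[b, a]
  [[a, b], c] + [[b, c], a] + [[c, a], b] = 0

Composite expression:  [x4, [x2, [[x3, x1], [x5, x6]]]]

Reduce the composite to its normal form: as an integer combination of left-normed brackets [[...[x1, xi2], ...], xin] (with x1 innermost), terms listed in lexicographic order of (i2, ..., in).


-[[[[[x1, x3], x5], x6], x2], x4] + [[[[[x1, x3], x6], x5], x2], x4]


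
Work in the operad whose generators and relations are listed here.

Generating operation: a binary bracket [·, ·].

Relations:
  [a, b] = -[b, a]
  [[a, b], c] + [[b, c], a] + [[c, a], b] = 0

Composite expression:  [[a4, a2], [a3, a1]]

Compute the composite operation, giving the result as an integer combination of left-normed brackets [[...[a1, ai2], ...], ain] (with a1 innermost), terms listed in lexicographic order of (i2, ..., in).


Skip Jacobi rewriting: expand, keep a1-initial words, read off terms.
Composite bracket: [[a4, a2], [a3, a1]]
Under [a, b] = ab - ba we get 8 signed associative words (2^3 = 8).
Words beginning with a1 determine it all:
  sign of a1a3a2a4 is -1, so it contributes -[[[a1, a3], a2], a4]
  sign of a1a3a4a2 is +1, so it contributes +[[[a1, a3], a4], a2]

-[[[a1, a3], a2], a4] + [[[a1, a3], a4], a2]


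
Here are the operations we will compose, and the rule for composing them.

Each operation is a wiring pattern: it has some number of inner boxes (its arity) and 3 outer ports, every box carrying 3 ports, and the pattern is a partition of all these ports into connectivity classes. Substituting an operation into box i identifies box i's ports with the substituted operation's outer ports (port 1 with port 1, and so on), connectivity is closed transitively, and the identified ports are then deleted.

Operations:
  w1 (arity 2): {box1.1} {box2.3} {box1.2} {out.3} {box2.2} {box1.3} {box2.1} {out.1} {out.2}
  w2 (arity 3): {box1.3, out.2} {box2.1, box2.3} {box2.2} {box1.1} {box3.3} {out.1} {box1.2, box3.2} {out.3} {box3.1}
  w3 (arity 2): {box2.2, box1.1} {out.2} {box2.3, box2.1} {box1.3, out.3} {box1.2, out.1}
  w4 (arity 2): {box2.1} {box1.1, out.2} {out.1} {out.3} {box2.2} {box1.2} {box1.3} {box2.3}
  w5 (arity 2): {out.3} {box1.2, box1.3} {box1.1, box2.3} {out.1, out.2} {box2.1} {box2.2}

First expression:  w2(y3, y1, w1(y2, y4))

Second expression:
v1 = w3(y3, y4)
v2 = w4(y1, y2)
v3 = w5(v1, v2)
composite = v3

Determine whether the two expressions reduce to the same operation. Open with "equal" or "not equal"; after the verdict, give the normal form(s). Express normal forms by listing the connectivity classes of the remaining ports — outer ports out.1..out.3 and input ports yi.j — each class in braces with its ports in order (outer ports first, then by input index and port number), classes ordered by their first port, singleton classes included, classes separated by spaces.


not equal; first: {out.1} {out.2, y3.3} {out.3} {y1.1, y1.3} {y1.2} {y2.1} {y2.2} {y2.3} {y3.1} {y3.2} {y4.1} {y4.2} {y4.3}; second: {out.1, out.2} {out.3} {y1.1} {y1.2} {y1.3} {y2.1} {y2.2} {y2.3} {y3.1, y4.2} {y3.2} {y3.3} {y4.1, y4.3}

In normal form, the first expression is {out.1} {out.2, y3.3} {out.3} {y1.1, y1.3} {y1.2} {y2.1} {y2.2} {y2.3} {y3.1} {y3.2} {y4.1} {y4.2} {y4.3}
In normal form, the second expression is {out.1, out.2} {out.3} {y1.1} {y1.2} {y1.3} {y2.1} {y2.2} {y2.3} {y3.1, y4.2} {y3.2} {y3.3} {y4.1, y4.3}
No match — not equal.


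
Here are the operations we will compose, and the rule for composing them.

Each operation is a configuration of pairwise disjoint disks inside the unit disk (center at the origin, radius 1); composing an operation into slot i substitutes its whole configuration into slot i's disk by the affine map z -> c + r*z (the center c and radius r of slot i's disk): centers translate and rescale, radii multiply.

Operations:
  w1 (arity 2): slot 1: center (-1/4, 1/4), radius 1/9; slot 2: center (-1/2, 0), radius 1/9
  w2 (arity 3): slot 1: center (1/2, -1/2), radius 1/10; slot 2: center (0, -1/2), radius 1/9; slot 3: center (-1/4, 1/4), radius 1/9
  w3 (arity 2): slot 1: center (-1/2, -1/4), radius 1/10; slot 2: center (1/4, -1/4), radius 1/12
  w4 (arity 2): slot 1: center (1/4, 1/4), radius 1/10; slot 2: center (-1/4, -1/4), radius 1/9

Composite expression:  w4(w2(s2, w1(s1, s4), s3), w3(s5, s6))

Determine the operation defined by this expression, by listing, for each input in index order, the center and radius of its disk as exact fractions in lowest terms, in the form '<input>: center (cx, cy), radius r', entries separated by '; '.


s1: center (89/360, 73/360), radius 1/810; s2: center (3/10, 1/5), radius 1/100; s3: center (9/40, 11/40), radius 1/90; s4: center (11/45, 1/5), radius 1/810; s5: center (-11/36, -5/18), radius 1/90; s6: center (-2/9, -5/18), radius 1/108


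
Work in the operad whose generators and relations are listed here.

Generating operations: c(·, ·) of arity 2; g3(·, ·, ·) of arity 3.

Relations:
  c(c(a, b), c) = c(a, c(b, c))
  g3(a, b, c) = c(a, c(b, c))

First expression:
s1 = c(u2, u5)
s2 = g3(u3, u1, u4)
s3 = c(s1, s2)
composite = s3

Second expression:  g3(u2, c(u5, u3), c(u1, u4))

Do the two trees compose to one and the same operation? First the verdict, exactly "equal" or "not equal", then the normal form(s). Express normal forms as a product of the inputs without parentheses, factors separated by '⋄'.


Normal form of the first expression: u2 ⋄ u5 ⋄ u3 ⋄ u1 ⋄ u4
Normal form of the second expression: u2 ⋄ u5 ⋄ u3 ⋄ u1 ⋄ u4
The forms coincide; equal.

equal; both compose to u2 ⋄ u5 ⋄ u3 ⋄ u1 ⋄ u4


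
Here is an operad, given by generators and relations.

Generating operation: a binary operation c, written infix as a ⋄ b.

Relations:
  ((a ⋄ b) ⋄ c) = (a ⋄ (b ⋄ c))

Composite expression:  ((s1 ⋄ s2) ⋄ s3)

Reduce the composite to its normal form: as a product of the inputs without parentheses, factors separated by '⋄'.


s1 ⋄ s2 ⋄ s3


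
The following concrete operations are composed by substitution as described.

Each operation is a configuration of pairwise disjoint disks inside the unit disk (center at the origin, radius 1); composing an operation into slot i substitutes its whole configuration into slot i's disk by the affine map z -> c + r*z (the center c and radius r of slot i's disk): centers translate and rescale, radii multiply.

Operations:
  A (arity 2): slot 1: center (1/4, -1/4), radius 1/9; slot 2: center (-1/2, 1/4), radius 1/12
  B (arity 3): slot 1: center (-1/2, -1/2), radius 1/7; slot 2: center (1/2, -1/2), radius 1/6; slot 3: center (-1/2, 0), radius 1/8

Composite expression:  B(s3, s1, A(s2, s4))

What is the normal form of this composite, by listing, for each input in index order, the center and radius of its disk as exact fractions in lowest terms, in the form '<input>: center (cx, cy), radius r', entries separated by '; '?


Only the slot chain above each s matters under B; compose those maps.
input s3: applying the 1 nested substitution gives center (-1/2, -1/2), radius 1/7
input s1: applying the 1 nested substitution gives center (1/2, -1/2), radius 1/6
input s2: applying the 2 nested substitutions gives center (-15/32, -1/32), radius 1/72
input s4: applying the 2 nested substitutions gives center (-9/16, 1/32), radius 1/96

s1: center (1/2, -1/2), radius 1/6; s2: center (-15/32, -1/32), radius 1/72; s3: center (-1/2, -1/2), radius 1/7; s4: center (-9/16, 1/32), radius 1/96


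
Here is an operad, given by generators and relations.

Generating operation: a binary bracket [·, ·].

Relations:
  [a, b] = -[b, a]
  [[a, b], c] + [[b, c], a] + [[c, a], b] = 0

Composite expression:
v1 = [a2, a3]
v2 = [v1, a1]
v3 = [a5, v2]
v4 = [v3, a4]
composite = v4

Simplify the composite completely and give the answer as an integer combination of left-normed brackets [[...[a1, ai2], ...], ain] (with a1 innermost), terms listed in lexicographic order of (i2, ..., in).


[[[[a1, a2], a3], a5], a4] - [[[[a1, a3], a2], a5], a4]


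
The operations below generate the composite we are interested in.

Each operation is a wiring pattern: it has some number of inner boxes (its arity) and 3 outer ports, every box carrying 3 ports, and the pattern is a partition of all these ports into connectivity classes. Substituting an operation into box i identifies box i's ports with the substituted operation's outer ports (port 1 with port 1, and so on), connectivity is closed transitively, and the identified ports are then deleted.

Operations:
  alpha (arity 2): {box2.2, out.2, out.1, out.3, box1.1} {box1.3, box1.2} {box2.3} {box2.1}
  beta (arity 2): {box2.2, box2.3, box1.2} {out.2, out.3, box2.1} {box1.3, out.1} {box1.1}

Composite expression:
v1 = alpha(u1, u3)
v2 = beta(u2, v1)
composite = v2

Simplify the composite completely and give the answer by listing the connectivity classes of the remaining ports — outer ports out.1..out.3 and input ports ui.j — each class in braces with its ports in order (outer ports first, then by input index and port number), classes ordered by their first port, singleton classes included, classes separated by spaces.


{out.1, u2.3} {out.2, out.3, u1.1, u2.2, u3.2} {u1.2, u1.3} {u2.1} {u3.1} {u3.3}


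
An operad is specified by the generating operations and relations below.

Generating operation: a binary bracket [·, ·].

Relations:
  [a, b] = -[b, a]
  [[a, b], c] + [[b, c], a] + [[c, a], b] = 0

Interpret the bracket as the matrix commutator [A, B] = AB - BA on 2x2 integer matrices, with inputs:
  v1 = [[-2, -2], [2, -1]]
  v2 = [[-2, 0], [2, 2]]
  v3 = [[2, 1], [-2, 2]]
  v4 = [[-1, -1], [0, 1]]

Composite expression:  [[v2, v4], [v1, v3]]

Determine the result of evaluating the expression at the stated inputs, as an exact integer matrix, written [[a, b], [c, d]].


[[-12, -20], [-8, 12]]


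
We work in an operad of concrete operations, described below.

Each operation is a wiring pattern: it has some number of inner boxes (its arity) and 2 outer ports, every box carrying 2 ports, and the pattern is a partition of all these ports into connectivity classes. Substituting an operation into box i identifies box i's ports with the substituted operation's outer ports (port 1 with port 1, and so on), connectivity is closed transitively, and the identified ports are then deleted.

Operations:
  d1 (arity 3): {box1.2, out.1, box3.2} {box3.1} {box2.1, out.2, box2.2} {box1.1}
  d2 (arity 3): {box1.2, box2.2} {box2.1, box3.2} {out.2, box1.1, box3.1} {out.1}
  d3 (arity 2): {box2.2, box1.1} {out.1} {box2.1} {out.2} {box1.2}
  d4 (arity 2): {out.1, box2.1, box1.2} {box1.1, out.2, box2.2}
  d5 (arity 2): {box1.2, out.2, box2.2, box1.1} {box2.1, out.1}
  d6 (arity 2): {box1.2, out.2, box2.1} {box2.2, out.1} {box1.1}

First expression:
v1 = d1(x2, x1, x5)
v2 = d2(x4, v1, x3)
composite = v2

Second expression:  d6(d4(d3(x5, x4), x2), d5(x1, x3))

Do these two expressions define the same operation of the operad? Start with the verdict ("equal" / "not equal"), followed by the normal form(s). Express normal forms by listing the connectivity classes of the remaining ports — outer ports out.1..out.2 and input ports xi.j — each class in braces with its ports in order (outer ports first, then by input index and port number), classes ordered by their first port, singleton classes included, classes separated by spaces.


In normal form, the first expression is {out.1} {out.2, x3.1, x4.1} {x1.1, x1.2, x4.2} {x2.1} {x2.2, x3.2, x5.2} {x5.1}
In normal form, the second expression is {out.1, x1.1, x1.2, x3.2} {out.2, x2.2, x3.1} {x2.1} {x4.1} {x4.2, x5.1} {x5.2}
They disagree, so not equal.

not equal — first {out.1} {out.2, x3.1, x4.1} {x1.1, x1.2, x4.2} {x2.1} {x2.2, x3.2, x5.2} {x5.1}, second {out.1, x1.1, x1.2, x3.2} {out.2, x2.2, x3.1} {x2.1} {x4.1} {x4.2, x5.1} {x5.2}


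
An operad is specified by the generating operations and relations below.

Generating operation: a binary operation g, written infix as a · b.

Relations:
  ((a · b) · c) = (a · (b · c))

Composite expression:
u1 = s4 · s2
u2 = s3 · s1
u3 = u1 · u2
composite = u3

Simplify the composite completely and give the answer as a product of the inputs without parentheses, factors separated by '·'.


s4 · s2 · s3 · s1


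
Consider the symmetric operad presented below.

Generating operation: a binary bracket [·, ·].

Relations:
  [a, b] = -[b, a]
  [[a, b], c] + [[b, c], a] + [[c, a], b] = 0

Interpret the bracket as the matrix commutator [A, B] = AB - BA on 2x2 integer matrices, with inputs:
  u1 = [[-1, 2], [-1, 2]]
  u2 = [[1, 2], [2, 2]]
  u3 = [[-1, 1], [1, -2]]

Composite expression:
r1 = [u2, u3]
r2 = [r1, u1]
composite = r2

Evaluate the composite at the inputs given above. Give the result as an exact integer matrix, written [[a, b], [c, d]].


[[-3, -9], [-9, 3]]

[u2, u3] = [[0, -3], [3, 0]]
[[u2, u3], u1] = [[-3, -9], [-9, 3]]


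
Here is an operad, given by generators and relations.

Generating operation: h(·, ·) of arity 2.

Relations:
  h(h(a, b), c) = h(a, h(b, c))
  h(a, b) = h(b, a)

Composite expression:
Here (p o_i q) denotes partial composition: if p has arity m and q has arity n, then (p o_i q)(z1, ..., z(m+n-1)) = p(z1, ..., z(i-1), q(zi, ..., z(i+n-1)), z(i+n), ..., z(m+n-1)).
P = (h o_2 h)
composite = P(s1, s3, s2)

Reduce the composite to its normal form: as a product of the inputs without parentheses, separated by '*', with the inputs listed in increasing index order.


s1 * s2 * s3


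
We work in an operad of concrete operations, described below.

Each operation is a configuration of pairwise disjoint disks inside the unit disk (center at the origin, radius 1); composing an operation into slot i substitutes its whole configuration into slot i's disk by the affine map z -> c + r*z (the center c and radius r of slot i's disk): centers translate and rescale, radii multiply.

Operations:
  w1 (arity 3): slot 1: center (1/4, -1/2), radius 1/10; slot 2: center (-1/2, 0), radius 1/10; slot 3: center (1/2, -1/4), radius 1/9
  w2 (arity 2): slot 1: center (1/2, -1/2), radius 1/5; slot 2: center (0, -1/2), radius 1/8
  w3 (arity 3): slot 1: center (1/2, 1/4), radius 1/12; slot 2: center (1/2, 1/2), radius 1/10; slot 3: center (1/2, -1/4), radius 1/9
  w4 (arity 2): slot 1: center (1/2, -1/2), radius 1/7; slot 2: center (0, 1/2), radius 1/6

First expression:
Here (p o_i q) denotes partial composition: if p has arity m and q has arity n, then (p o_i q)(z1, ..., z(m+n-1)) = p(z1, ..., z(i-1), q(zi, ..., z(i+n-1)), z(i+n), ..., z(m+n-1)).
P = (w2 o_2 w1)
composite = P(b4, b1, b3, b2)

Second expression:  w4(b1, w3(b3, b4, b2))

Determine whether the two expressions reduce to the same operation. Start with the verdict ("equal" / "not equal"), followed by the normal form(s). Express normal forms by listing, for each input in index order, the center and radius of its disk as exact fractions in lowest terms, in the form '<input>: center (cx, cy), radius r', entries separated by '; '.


not equal; the first gives b1: center (1/32, -9/16), radius 1/80; b2: center (1/16, -17/32), radius 1/72; b3: center (-1/16, -1/2), radius 1/80; b4: center (1/2, -1/2), radius 1/5 and the second b1: center (1/2, -1/2), radius 1/7; b2: center (1/12, 11/24), radius 1/54; b3: center (1/12, 13/24), radius 1/72; b4: center (1/12, 7/12), radius 1/60

The first expression reduces to b1: center (1/32, -9/16), radius 1/80; b2: center (1/16, -17/32), radius 1/72; b3: center (-1/16, -1/2), radius 1/80; b4: center (1/2, -1/2), radius 1/5
The second expression reduces to b1: center (1/2, -1/2), radius 1/7; b2: center (1/12, 11/24), radius 1/54; b3: center (1/12, 13/24), radius 1/72; b4: center (1/12, 7/12), radius 1/60
Distinct normal forms: not equal.
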